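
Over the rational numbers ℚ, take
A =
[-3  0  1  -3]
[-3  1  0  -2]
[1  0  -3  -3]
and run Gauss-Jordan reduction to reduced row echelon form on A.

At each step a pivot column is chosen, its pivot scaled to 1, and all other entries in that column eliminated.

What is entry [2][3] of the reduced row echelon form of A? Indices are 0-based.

[1] R0 /= -3  ⇒  (1, 0, -1/3, 1)
     R1 -= -3·R0  ⇒  (0, 1, -1, 1)
     R2 -= 1·R0  ⇒  (0, 0, -8/3, -4)
[2] R1 /= 1  ⇒  (0, 1, -1, 1)
[3] R2 /= -8/3  ⇒  (0, 0, 1, 3/2)
     R0 -= -1/3·R2  ⇒  (1, 0, 0, 3/2)
     R1 -= -1·R2  ⇒  (0, 1, 0, 5/2)

M[2][3] = 3/2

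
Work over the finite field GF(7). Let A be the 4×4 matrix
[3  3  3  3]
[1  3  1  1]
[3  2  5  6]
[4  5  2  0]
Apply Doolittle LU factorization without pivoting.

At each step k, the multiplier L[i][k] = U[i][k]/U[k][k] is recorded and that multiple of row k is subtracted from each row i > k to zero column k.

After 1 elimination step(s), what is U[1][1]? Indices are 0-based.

U[1][1] = 2

k=0: U[0][0]=3
  eliminate (1,0): mult=5, new row 1: (0, 2, 0, 0); set L[1][0]=5
  eliminate (2,0): mult=1, new row 2: (0, 6, 2, 3); set L[2][0]=1
  eliminate (3,0): mult=6, new row 3: (0, 1, 5, 3); set L[3][0]=6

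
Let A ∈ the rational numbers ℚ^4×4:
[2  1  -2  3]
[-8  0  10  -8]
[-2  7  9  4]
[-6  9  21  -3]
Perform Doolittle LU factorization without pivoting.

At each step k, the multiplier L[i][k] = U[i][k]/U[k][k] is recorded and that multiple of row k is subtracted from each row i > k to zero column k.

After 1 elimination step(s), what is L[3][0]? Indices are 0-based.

L[3][0] = -3

k=0: U[0][0]=2
  eliminate (1,0): mult=-4, new row 1: (0, 4, 2, 4); set L[1][0]=-4
  eliminate (2,0): mult=-1, new row 2: (0, 8, 7, 7); set L[2][0]=-1
  eliminate (3,0): mult=-3, new row 3: (0, 12, 15, 6); set L[3][0]=-3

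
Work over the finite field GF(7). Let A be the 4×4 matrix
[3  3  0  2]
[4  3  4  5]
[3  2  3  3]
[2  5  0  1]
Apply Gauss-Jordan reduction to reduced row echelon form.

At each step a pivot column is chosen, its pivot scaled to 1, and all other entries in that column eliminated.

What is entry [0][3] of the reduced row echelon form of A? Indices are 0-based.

M[0][3] = 0

step 1: normalize row 0 (÷3) = (1, 1, 0, 3)
  row 1: subtract 4×row0 = (0, 6, 4, 0)
  row 2: subtract 3×row0 = (0, 6, 3, 1)
  row 3: subtract 2×row0 = (0, 3, 0, 2)
step 2: normalize row 1 (÷6) = (0, 1, 3, 0)
  row 0: subtract 1×row1 = (1, 0, 4, 3)
  row 2: subtract 6×row1 = (0, 0, 6, 1)
  row 3: subtract 3×row1 = (0, 0, 5, 2)
step 3: normalize row 2 (÷6) = (0, 0, 1, 6)
  row 0: subtract 4×row2 = (1, 0, 0, 0)
  row 1: subtract 3×row2 = (0, 1, 0, 3)
  row 3: subtract 5×row2 = (0, 0, 0, 0)
skip col 3 (zero from row 3)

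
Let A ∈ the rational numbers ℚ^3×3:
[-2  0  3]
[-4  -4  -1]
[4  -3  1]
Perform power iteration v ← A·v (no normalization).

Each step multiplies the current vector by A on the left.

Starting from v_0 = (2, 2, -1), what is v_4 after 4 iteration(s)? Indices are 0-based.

v_4 = (-565, 1831, 1207)

v_0 = (2, 2, -1).
v_1 = A·v_0 = (-7, -15, 1).
v_2 = A·v_1 = (17, 87, 18).
v_3 = A·v_2 = (20, -434, -175).
v_4 = A·v_3 = (-565, 1831, 1207).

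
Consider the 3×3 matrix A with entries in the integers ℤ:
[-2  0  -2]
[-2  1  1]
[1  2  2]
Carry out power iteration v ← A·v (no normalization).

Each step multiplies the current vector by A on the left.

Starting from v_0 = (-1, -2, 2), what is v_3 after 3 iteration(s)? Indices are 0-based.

v_0 = (-1, -2, 2).
v_1 = A·v_0 = (-2, 2, -1).
v_2 = A·v_1 = (6, 5, 0).
v_3 = A·v_2 = (-12, -7, 16).

v_3 = (-12, -7, 16)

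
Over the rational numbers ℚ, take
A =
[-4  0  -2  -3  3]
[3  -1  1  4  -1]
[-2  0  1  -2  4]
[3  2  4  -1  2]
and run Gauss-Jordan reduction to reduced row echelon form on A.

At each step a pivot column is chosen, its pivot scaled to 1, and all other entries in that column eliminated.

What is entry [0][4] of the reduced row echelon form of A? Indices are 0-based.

pivot(0,0)=-4: scale R0 → (1, 0, 1/2, 3/4, -3/4)
  clear (1,0): R1 −= (3)R0 → (0, -1, -1/2, 7/4, 5/4)
  clear (2,0): R2 −= (-2)R0 → (0, 0, 2, -1/2, 5/2)
  clear (3,0): R3 −= (3)R0 → (0, 2, 5/2, -13/4, 17/4)
pivot(1,1)=-1: scale R1 → (0, 1, 1/2, -7/4, -5/4)
  clear (3,1): R3 −= (2)R1 → (0, 0, 3/2, 1/4, 27/4)
pivot(2,2)=2: scale R2 → (0, 0, 1, -1/4, 5/4)
  clear (0,2): R0 −= (1/2)R2 → (1, 0, 0, 7/8, -11/8)
  clear (1,2): R1 −= (1/2)R2 → (0, 1, 0, -13/8, -15/8)
  clear (3,2): R3 −= (3/2)R2 → (0, 0, 0, 5/8, 39/8)
pivot(3,3)=5/8: scale R3 → (0, 0, 0, 1, 39/5)
  clear (0,3): R0 −= (7/8)R3 → (1, 0, 0, 0, -41/5)
  clear (1,3): R1 −= (-13/8)R3 → (0, 1, 0, 0, 54/5)
  clear (2,3): R2 −= (-1/4)R3 → (0, 0, 1, 0, 16/5)

M[0][4] = -41/5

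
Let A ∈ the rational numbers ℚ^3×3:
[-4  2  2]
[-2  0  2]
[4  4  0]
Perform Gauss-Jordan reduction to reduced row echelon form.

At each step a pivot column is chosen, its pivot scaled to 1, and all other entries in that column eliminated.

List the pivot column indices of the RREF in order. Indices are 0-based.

pivot(0,0)=-4: scale R0 → (1, -1/2, -1/2)
  clear (1,0): R1 −= (-2)R0 → (0, -1, 1)
  clear (2,0): R2 −= (4)R0 → (0, 6, 2)
pivot(1,1)=-1: scale R1 → (0, 1, -1)
  clear (0,1): R0 −= (-1/2)R1 → (1, 0, -1)
  clear (2,1): R2 −= (6)R1 → (0, 0, 8)
pivot(2,2)=8: scale R2 → (0, 0, 1)
  clear (0,2): R0 −= (-1)R2 → (1, 0, 0)
  clear (1,2): R1 −= (-1)R2 → (0, 1, 0)

pivot columns: 0, 1, 2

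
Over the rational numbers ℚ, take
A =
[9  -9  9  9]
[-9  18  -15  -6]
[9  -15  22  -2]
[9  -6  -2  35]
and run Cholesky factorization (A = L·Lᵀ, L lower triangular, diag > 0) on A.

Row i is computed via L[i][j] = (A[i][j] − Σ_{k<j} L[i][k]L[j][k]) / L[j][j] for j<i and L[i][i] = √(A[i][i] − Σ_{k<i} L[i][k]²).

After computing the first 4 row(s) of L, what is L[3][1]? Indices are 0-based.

L[3][1] = 1

Step 1: L[0][0] = √(9) = 3.
  L[1][0] = (-9) / L[0][0] = -3.
Step 2: L[1][1] = √(9) = 3.
  L[2][0] = (9) / L[0][0] = 3.
  L[2][1] = (-6) / L[1][1] = -2.
Step 3: L[2][2] = √(9) = 3.
  L[3][0] = (9) / L[0][0] = 3.
  L[3][1] = (3) / L[1][1] = 1.
  L[3][2] = (-9) / L[2][2] = -3.
Step 4: L[3][3] = √(16) = 4.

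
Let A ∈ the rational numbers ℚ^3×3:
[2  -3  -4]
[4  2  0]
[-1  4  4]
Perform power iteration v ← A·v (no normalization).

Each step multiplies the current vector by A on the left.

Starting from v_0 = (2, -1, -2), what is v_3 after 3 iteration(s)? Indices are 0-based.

v_0 = (2, -1, -2).
v_1 = A·v_0 = (15, 6, -14).
v_2 = A·v_1 = (68, 72, -47).
v_3 = A·v_2 = (108, 416, 32).

v_3 = (108, 416, 32)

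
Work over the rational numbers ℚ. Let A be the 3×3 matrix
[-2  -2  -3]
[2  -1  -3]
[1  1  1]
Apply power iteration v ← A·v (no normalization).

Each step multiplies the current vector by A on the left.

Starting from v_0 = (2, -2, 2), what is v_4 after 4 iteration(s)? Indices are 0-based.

v_0 = (2, -2, 2).
v_1 = A·v_0 = (-6, 0, 2).
v_2 = A·v_1 = (6, -18, -4).
v_3 = A·v_2 = (36, 42, -16).
v_4 = A·v_3 = (-108, 78, 62).

v_4 = (-108, 78, 62)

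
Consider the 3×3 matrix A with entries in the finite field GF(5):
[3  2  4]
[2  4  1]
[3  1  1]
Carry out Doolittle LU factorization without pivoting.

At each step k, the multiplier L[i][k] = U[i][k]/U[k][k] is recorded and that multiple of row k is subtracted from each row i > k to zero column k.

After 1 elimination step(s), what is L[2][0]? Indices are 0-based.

[col 0] pivot 3
  R1 -= 4*R0 → (0, 1, 0)  (L[1][0] := 4)
  R2 -= 1*R0 → (0, 4, 2)  (L[2][0] := 1)

L[2][0] = 1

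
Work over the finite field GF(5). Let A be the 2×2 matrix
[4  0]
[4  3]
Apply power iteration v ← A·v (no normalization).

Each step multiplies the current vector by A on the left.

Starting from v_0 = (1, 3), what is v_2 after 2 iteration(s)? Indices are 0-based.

v_0 = (1, 3).
v_1 = A·v_0 = (4, 3).
v_2 = A·v_1 = (1, 0).

v_2 = (1, 0)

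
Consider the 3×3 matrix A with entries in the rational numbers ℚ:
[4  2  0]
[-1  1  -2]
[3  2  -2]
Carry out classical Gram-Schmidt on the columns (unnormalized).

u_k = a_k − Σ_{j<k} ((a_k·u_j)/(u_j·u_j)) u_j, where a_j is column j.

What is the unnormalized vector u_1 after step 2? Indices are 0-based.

Step 1: u_0 = a_0 = (4, -1, 3).
Step 2: u_1 = a_1 − (1/2)·u_0 = (0, 3/2, 1/2).

u_1 = (0, 3/2, 1/2)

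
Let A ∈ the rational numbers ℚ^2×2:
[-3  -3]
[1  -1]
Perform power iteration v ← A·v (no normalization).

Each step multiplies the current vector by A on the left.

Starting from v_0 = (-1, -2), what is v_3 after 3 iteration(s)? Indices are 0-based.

v_0 = (-1, -2).
v_1 = A·v_0 = (9, 1).
v_2 = A·v_1 = (-30, 8).
v_3 = A·v_2 = (66, -38).

v_3 = (66, -38)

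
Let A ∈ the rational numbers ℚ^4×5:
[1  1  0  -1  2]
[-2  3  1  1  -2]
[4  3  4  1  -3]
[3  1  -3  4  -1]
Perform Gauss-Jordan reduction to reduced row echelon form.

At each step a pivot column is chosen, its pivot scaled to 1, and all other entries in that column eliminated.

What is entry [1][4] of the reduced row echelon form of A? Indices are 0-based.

pivot(0,0)=1: scale R0 → (1, 1, 0, -1, 2)
  clear (1,0): R1 −= (-2)R0 → (0, 5, 1, -1, 2)
  clear (2,0): R2 −= (4)R0 → (0, -1, 4, 5, -11)
  clear (3,0): R3 −= (3)R0 → (0, -2, -3, 7, -7)
pivot(1,1)=5: scale R1 → (0, 1, 1/5, -1/5, 2/5)
  clear (0,1): R0 −= (1)R1 → (1, 0, -1/5, -4/5, 8/5)
  clear (2,1): R2 −= (-1)R1 → (0, 0, 21/5, 24/5, -53/5)
  clear (3,1): R3 −= (-2)R1 → (0, 0, -13/5, 33/5, -31/5)
pivot(2,2)=21/5: scale R2 → (0, 0, 1, 8/7, -53/21)
  clear (0,2): R0 −= (-1/5)R2 → (1, 0, 0, -4/7, 23/21)
  clear (1,2): R1 −= (1/5)R2 → (0, 1, 0, -3/7, 19/21)
  clear (3,2): R3 −= (-13/5)R2 → (0, 0, 0, 67/7, -268/21)
pivot(3,3)=67/7: scale R3 → (0, 0, 0, 1, -4/3)
  clear (0,3): R0 −= (-4/7)R3 → (1, 0, 0, 0, 1/3)
  clear (1,3): R1 −= (-3/7)R3 → (0, 1, 0, 0, 1/3)
  clear (2,3): R2 −= (8/7)R3 → (0, 0, 1, 0, -1)

M[1][4] = 1/3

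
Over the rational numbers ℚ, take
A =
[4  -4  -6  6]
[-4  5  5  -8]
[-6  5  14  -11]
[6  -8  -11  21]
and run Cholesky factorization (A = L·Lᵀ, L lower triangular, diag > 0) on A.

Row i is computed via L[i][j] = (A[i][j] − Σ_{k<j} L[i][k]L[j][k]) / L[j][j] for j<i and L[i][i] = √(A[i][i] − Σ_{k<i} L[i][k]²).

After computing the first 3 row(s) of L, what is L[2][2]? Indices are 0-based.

L[2][2] = 2

Step 1: L[0][0] = √(4) = 2.
  L[1][0] = (-4) / L[0][0] = -2.
Step 2: L[1][1] = √(1) = 1.
  L[2][0] = (-6) / L[0][0] = -3.
  L[2][1] = (-1) / L[1][1] = -1.
Step 3: L[2][2] = √(4) = 2.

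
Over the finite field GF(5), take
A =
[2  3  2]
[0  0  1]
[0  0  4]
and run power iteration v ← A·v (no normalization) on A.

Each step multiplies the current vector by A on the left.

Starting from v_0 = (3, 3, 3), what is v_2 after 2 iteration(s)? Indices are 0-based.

v_0 = (3, 3, 3).
v_1 = A·v_0 = (1, 3, 2).
v_2 = A·v_1 = (0, 2, 3).

v_2 = (0, 2, 3)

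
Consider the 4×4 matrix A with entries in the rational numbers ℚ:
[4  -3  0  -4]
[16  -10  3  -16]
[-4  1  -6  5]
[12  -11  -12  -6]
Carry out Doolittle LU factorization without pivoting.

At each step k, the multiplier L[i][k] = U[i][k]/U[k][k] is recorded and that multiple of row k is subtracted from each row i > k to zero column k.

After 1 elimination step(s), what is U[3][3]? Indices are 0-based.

Step 1: pivot at (0,0) is 4.
  row1 ← row1 − (4)·row0  ⇒  L[1][0]=4, U row1=(0, 2, 3, 0)
  row2 ← row2 − (-1)·row0  ⇒  L[2][0]=-1, U row2=(0, -2, -6, 1)
  row3 ← row3 − (3)·row0  ⇒  L[3][0]=3, U row3=(0, -2, -12, 6)

U[3][3] = 6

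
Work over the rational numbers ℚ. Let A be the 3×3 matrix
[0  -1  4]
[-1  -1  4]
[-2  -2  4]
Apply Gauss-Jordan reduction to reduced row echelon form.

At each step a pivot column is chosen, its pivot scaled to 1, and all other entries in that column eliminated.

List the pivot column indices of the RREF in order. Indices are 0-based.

pivot columns: 0, 1, 2

pivot(0,0): swap R0↔R1
pivot(0,0)=-1: scale R0 → (1, 1, -4)
  clear (2,0): R2 −= (-2)R0 → (0, 0, -4)
pivot(1,1)=-1: scale R1 → (0, 1, -4)
  clear (0,1): R0 −= (1)R1 → (1, 0, 0)
pivot(2,2)=-4: scale R2 → (0, 0, 1)
  clear (1,2): R1 −= (-4)R2 → (0, 1, 0)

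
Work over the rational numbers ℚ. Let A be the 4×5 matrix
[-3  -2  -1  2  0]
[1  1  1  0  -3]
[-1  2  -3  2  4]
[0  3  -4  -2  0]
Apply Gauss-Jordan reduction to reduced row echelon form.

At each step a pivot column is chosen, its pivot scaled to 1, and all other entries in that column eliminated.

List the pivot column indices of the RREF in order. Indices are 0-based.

step 1: normalize row 0 (÷-3) = (1, 2/3, 1/3, -2/3, 0)
  row 1: subtract 1×row0 = (0, 1/3, 2/3, 2/3, -3)
  row 2: subtract -1×row0 = (0, 8/3, -8/3, 4/3, 4)
step 2: normalize row 1 (÷1/3) = (0, 1, 2, 2, -9)
  row 0: subtract 2/3×row1 = (1, 0, -1, -2, 6)
  row 2: subtract 8/3×row1 = (0, 0, -8, -4, 28)
  row 3: subtract 3×row1 = (0, 0, -10, -8, 27)
step 3: normalize row 2 (÷-8) = (0, 0, 1, 1/2, -7/2)
  row 0: subtract -1×row2 = (1, 0, 0, -3/2, 5/2)
  row 1: subtract 2×row2 = (0, 1, 0, 1, -2)
  row 3: subtract -10×row2 = (0, 0, 0, -3, -8)
step 4: normalize row 3 (÷-3) = (0, 0, 0, 1, 8/3)
  row 0: subtract -3/2×row3 = (1, 0, 0, 0, 13/2)
  row 1: subtract 1×row3 = (0, 1, 0, 0, -14/3)
  row 2: subtract 1/2×row3 = (0, 0, 1, 0, -29/6)

pivot columns: 0, 1, 2, 3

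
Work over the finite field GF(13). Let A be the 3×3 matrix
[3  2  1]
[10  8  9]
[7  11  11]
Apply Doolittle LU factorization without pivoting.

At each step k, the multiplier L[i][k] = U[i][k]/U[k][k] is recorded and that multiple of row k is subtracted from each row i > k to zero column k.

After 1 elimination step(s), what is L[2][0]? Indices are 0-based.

k=0: U[0][0]=3
  eliminate (1,0): mult=12, new row 1: (0, 10, 10); set L[1][0]=12
  eliminate (2,0): mult=11, new row 2: (0, 2, 0); set L[2][0]=11

L[2][0] = 11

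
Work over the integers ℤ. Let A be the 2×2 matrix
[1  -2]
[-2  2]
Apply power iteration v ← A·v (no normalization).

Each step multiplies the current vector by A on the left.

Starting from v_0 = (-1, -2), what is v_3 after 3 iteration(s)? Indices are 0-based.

v_3 = (27, -34)

v_0 = (-1, -2).
v_1 = A·v_0 = (3, -2).
v_2 = A·v_1 = (7, -10).
v_3 = A·v_2 = (27, -34).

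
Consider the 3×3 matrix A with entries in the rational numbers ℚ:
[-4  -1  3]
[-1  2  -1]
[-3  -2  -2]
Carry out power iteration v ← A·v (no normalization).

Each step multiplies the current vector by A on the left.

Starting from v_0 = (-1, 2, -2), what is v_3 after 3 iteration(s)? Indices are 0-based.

v_0 = (-1, 2, -2).
v_1 = A·v_0 = (-4, 7, 3).
v_2 = A·v_1 = (18, 15, -8).
v_3 = A·v_2 = (-111, 20, -68).

v_3 = (-111, 20, -68)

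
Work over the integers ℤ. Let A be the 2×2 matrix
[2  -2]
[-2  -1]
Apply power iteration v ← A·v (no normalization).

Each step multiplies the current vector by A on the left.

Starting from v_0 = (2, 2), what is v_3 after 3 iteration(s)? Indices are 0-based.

v_3 = (12, -30)

v_0 = (2, 2).
v_1 = A·v_0 = (0, -6).
v_2 = A·v_1 = (12, 6).
v_3 = A·v_2 = (12, -30).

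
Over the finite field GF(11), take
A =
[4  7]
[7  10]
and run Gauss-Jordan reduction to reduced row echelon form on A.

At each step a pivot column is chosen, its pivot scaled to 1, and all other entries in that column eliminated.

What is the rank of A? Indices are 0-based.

pivot(0,0)=4: scale R0 → (1, 10)
  clear (1,0): R1 −= (7)R0 → (0, 6)
pivot(1,1)=6: scale R1 → (0, 1)
  clear (0,1): R0 −= (10)R1 → (1, 0)

rank = 2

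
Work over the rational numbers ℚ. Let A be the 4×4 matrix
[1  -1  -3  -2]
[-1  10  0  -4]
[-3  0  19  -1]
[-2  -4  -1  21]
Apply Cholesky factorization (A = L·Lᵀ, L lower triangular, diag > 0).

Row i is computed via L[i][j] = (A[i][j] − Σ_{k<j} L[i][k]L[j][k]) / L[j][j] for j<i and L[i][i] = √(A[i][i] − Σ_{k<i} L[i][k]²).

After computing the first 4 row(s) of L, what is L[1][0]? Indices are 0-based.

Step 1: L[0][0] = √(1) = 1.
  L[1][0] = (-1) / L[0][0] = -1.
Step 2: L[1][1] = √(9) = 3.
  L[2][0] = (-3) / L[0][0] = -3.
  L[2][1] = (-3) / L[1][1] = -1.
Step 3: L[2][2] = √(9) = 3.
  L[3][0] = (-2) / L[0][0] = -2.
  L[3][1] = (-6) / L[1][1] = -2.
  L[3][2] = (-9) / L[2][2] = -3.
Step 4: L[3][3] = √(4) = 2.

L[1][0] = -1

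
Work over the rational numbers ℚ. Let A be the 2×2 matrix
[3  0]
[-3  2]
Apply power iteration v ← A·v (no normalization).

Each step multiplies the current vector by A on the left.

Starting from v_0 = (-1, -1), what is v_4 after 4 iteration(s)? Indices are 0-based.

v_0 = (-1, -1).
v_1 = A·v_0 = (-3, 1).
v_2 = A·v_1 = (-9, 11).
v_3 = A·v_2 = (-27, 49).
v_4 = A·v_3 = (-81, 179).

v_4 = (-81, 179)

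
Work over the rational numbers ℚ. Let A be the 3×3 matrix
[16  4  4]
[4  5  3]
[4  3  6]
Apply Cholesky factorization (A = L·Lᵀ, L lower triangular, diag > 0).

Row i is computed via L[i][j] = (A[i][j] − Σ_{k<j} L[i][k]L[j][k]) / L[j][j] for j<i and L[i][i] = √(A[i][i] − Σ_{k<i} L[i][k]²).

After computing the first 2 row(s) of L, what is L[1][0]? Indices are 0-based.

Step 1: L[0][0] = √(16) = 4.
  L[1][0] = (4) / L[0][0] = 1.
Step 2: L[1][1] = √(4) = 2.

L[1][0] = 1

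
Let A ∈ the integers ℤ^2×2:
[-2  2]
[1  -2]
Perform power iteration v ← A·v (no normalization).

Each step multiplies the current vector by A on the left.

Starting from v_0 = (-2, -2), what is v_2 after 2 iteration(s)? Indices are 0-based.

v_2 = (4, -4)

v_0 = (-2, -2).
v_1 = A·v_0 = (0, 2).
v_2 = A·v_1 = (4, -4).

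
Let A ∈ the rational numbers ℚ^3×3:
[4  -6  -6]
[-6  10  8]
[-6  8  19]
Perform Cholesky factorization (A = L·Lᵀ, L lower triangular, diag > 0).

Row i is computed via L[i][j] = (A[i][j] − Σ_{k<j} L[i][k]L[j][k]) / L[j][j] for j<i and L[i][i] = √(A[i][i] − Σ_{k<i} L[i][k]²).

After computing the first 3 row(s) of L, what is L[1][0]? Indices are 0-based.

Step 1: L[0][0] = √(4) = 2.
  L[1][0] = (-6) / L[0][0] = -3.
Step 2: L[1][1] = √(1) = 1.
  L[2][0] = (-6) / L[0][0] = -3.
  L[2][1] = (-1) / L[1][1] = -1.
Step 3: L[2][2] = √(9) = 3.

L[1][0] = -3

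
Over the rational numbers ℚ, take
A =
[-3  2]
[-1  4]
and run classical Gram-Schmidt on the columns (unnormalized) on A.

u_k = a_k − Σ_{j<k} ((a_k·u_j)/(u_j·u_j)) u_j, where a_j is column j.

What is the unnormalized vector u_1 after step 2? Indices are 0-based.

u_1 = (-1, 3)

Step 1: u_0 = a_0 = (-3, -1).
Step 2: u_1 = a_1 − (-1)·u_0 = (-1, 3).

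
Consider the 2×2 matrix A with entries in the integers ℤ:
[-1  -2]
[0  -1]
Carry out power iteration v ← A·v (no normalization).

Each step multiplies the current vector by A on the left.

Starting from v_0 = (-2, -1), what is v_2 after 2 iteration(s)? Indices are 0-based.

v_0 = (-2, -1).
v_1 = A·v_0 = (4, 1).
v_2 = A·v_1 = (-6, -1).

v_2 = (-6, -1)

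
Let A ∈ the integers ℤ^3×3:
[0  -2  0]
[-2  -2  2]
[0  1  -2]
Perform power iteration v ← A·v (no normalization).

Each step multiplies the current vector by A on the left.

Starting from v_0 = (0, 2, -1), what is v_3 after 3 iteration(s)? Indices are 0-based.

v_3 = (-56, -108, 56)

v_0 = (0, 2, -1).
v_1 = A·v_0 = (-4, -6, 4).
v_2 = A·v_1 = (12, 28, -14).
v_3 = A·v_2 = (-56, -108, 56).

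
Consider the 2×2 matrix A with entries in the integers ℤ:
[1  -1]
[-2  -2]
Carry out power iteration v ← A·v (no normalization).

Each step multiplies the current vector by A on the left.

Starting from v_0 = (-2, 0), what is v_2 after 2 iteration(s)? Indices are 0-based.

v_2 = (-6, -4)

v_0 = (-2, 0).
v_1 = A·v_0 = (-2, 4).
v_2 = A·v_1 = (-6, -4).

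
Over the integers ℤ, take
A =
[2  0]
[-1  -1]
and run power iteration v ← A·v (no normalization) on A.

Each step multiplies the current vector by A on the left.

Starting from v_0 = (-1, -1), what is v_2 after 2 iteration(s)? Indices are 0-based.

v_0 = (-1, -1).
v_1 = A·v_0 = (-2, 2).
v_2 = A·v_1 = (-4, 0).

v_2 = (-4, 0)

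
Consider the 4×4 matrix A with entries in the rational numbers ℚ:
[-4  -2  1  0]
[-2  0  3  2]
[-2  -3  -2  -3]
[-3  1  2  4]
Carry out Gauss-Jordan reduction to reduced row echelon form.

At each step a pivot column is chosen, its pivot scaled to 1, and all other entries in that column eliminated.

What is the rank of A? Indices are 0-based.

step 1: normalize row 0 (÷-4) = (1, 1/2, -1/4, 0)
  row 1: subtract -2×row0 = (0, 1, 5/2, 2)
  row 2: subtract -2×row0 = (0, -2, -5/2, -3)
  row 3: subtract -3×row0 = (0, 5/2, 5/4, 4)
step 2: normalize row 1 (÷1) = (0, 1, 5/2, 2)
  row 0: subtract 1/2×row1 = (1, 0, -3/2, -1)
  row 2: subtract -2×row1 = (0, 0, 5/2, 1)
  row 3: subtract 5/2×row1 = (0, 0, -5, -1)
step 3: normalize row 2 (÷5/2) = (0, 0, 1, 2/5)
  row 0: subtract -3/2×row2 = (1, 0, 0, -2/5)
  row 1: subtract 5/2×row2 = (0, 1, 0, 1)
  row 3: subtract -5×row2 = (0, 0, 0, 1)
step 4: normalize row 3 (÷1) = (0, 0, 0, 1)
  row 0: subtract -2/5×row3 = (1, 0, 0, 0)
  row 1: subtract 1×row3 = (0, 1, 0, 0)
  row 2: subtract 2/5×row3 = (0, 0, 1, 0)

rank = 4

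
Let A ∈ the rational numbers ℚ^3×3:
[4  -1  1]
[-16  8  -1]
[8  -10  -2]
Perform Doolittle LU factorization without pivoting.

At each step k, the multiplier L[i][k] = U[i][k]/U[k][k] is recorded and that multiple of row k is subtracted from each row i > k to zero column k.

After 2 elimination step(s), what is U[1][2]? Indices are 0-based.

U[1][2] = 3

Step 1: pivot at (0,0) is 4.
  row1 ← row1 − (-4)·row0  ⇒  L[1][0]=-4, U row1=(0, 4, 3)
  row2 ← row2 − (2)·row0  ⇒  L[2][0]=2, U row2=(0, -8, -4)
Step 2: pivot at (1,1) is 4.
  row2 ← row2 − (-2)·row1  ⇒  L[2][1]=-2, U row2=(0, 0, 2)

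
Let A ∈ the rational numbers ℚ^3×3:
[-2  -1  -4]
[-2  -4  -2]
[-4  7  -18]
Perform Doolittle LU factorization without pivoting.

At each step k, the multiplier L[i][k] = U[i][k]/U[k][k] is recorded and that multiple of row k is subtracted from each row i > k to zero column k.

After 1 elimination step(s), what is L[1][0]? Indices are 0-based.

[col 0] pivot -2
  R1 -= 1*R0 → (0, -3, 2)  (L[1][0] := 1)
  R2 -= 2*R0 → (0, 9, -10)  (L[2][0] := 2)

L[1][0] = 1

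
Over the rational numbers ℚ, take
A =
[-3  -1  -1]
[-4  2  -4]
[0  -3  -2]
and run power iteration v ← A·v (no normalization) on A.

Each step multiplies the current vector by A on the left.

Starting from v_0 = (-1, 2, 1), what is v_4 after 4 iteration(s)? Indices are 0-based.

v_4 = (248, 832, 112)

v_0 = (-1, 2, 1).
v_1 = A·v_0 = (0, 4, -8).
v_2 = A·v_1 = (4, 40, 4).
v_3 = A·v_2 = (-56, 48, -128).
v_4 = A·v_3 = (248, 832, 112).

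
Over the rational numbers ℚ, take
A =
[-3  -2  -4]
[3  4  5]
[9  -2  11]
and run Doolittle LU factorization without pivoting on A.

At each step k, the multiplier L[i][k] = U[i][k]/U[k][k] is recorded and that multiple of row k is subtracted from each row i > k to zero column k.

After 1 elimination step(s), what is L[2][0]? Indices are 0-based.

L[2][0] = -3

[col 0] pivot -3
  R1 -= -1*R0 → (0, 2, 1)  (L[1][0] := -1)
  R2 -= -3*R0 → (0, -8, -1)  (L[2][0] := -3)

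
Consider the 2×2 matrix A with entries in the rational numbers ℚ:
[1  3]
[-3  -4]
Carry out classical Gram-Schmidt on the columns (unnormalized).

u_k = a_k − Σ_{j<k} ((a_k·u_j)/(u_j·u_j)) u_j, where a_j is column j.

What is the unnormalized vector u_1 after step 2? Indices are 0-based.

Step 1: u_0 = a_0 = (1, -3).
Step 2: u_1 = a_1 − (3/2)·u_0 = (3/2, 1/2).

u_1 = (3/2, 1/2)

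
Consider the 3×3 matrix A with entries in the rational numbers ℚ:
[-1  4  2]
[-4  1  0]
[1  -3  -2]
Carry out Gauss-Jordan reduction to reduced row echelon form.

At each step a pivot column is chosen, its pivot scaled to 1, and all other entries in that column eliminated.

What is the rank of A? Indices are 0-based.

pivot(0,0)=-1: scale R0 → (1, -4, -2)
  clear (1,0): R1 −= (-4)R0 → (0, -15, -8)
  clear (2,0): R2 −= (1)R0 → (0, 1, 0)
pivot(1,1)=-15: scale R1 → (0, 1, 8/15)
  clear (0,1): R0 −= (-4)R1 → (1, 0, 2/15)
  clear (2,1): R2 −= (1)R1 → (0, 0, -8/15)
pivot(2,2)=-8/15: scale R2 → (0, 0, 1)
  clear (0,2): R0 −= (2/15)R2 → (1, 0, 0)
  clear (1,2): R1 −= (8/15)R2 → (0, 1, 0)

rank = 3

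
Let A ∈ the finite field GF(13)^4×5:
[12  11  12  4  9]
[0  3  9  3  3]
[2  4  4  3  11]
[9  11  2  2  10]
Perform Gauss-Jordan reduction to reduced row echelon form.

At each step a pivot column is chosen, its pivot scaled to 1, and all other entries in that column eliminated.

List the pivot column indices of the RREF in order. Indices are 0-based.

[1] R0 /= 12  ⇒  (1, 2, 1, 9, 4)
     R2 -= 2·R0  ⇒  (0, 0, 2, 11, 3)
     R3 -= 9·R0  ⇒  (0, 6, 6, 12, 0)
[2] R1 /= 3  ⇒  (0, 1, 3, 1, 1)
     R0 -= 2·R1  ⇒  (1, 0, 8, 7, 2)
     R3 -= 6·R1  ⇒  (0, 0, 1, 6, 7)
[3] R2 /= 2  ⇒  (0, 0, 1, 12, 8)
     R0 -= 8·R2  ⇒  (1, 0, 0, 2, 3)
     R1 -= 3·R2  ⇒  (0, 1, 0, 4, 3)
     R3 -= 1·R2  ⇒  (0, 0, 0, 7, 12)
[4] R3 /= 7  ⇒  (0, 0, 0, 1, 11)
     R0 -= 2·R3  ⇒  (1, 0, 0, 0, 7)
     R1 -= 4·R3  ⇒  (0, 1, 0, 0, 11)
     R2 -= 12·R3  ⇒  (0, 0, 1, 0, 6)

pivot columns: 0, 1, 2, 3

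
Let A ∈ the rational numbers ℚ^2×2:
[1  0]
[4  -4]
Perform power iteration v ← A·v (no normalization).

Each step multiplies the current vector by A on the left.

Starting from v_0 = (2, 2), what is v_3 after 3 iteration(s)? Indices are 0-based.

v_0 = (2, 2).
v_1 = A·v_0 = (2, 0).
v_2 = A·v_1 = (2, 8).
v_3 = A·v_2 = (2, -24).

v_3 = (2, -24)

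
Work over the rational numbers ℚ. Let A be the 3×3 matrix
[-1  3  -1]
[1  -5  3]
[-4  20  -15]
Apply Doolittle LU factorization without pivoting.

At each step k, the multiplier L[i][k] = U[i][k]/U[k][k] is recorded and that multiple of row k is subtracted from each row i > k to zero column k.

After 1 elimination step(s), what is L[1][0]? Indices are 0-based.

k=0: U[0][0]=-1
  eliminate (1,0): mult=-1, new row 1: (0, -2, 2); set L[1][0]=-1
  eliminate (2,0): mult=4, new row 2: (0, 8, -11); set L[2][0]=4

L[1][0] = -1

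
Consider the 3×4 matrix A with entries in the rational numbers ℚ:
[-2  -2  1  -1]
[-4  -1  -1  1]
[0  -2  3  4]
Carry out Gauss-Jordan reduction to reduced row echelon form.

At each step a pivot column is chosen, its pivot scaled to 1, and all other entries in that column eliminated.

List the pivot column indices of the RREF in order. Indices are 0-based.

pivot columns: 0, 1, 2

step 1: normalize row 0 (÷-2) = (1, 1, -1/2, 1/2)
  row 1: subtract -4×row0 = (0, 3, -3, 3)
step 2: normalize row 1 (÷3) = (0, 1, -1, 1)
  row 0: subtract 1×row1 = (1, 0, 1/2, -1/2)
  row 2: subtract -2×row1 = (0, 0, 1, 6)
step 3: normalize row 2 (÷1) = (0, 0, 1, 6)
  row 0: subtract 1/2×row2 = (1, 0, 0, -7/2)
  row 1: subtract -1×row2 = (0, 1, 0, 7)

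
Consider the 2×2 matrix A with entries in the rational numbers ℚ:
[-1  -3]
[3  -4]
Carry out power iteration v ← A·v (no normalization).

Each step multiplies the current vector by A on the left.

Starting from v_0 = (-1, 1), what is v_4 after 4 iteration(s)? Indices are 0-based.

v_4 = (146, -191)

v_0 = (-1, 1).
v_1 = A·v_0 = (-2, -7).
v_2 = A·v_1 = (23, 22).
v_3 = A·v_2 = (-89, -19).
v_4 = A·v_3 = (146, -191).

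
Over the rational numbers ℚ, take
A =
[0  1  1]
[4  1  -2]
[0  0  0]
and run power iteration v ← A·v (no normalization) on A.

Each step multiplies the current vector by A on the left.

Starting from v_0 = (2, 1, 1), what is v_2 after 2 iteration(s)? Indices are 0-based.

v_0 = (2, 1, 1).
v_1 = A·v_0 = (2, 7, 0).
v_2 = A·v_1 = (7, 15, 0).

v_2 = (7, 15, 0)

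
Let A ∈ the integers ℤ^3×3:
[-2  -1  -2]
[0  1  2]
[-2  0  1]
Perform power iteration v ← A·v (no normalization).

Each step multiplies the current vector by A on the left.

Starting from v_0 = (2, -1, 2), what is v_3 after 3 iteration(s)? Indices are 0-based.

v_0 = (2, -1, 2).
v_1 = A·v_0 = (-7, 3, -2).
v_2 = A·v_1 = (15, -1, 12).
v_3 = A·v_2 = (-53, 23, -18).

v_3 = (-53, 23, -18)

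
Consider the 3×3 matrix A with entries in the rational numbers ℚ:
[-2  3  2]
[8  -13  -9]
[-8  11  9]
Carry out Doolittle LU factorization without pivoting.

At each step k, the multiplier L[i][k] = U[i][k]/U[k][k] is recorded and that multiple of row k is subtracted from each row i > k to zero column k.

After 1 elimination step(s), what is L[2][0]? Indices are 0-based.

[col 0] pivot -2
  R1 -= -4*R0 → (0, -1, -1)  (L[1][0] := -4)
  R2 -= 4*R0 → (0, -1, 1)  (L[2][0] := 4)

L[2][0] = 4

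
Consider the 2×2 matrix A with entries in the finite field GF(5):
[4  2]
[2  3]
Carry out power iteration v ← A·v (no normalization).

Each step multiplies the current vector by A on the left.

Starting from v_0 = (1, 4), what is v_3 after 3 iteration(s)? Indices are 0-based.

v_3 = (1, 0)

v_0 = (1, 4).
v_1 = A·v_0 = (2, 4).
v_2 = A·v_1 = (1, 1).
v_3 = A·v_2 = (1, 0).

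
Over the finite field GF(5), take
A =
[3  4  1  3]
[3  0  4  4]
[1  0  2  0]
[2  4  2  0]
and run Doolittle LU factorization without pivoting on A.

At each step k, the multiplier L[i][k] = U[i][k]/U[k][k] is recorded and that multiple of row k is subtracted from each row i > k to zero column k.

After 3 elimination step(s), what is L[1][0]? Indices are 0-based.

L[1][0] = 1

k=0: U[0][0]=3
  eliminate (1,0): mult=1, new row 1: (0, 1, 3, 1); set L[1][0]=1
  eliminate (2,0): mult=2, new row 2: (0, 2, 0, 4); set L[2][0]=2
  eliminate (3,0): mult=4, new row 3: (0, 3, 3, 3); set L[3][0]=4
k=1: U[1][1]=1
  eliminate (2,1): mult=2, new row 2: (0, 0, 4, 2); set L[2][1]=2
  eliminate (3,1): mult=3, new row 3: (0, 0, 4, 0); set L[3][1]=3
k=2: U[2][2]=4
  eliminate (3,2): mult=1, new row 3: (0, 0, 0, 3); set L[3][2]=1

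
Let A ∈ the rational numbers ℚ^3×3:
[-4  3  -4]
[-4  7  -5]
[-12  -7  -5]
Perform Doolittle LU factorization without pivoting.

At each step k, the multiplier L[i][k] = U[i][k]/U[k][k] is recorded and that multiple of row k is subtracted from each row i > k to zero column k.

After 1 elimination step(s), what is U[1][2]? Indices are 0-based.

[col 0] pivot -4
  R1 -= 1*R0 → (0, 4, -1)  (L[1][0] := 1)
  R2 -= 3*R0 → (0, -16, 7)  (L[2][0] := 3)

U[1][2] = -1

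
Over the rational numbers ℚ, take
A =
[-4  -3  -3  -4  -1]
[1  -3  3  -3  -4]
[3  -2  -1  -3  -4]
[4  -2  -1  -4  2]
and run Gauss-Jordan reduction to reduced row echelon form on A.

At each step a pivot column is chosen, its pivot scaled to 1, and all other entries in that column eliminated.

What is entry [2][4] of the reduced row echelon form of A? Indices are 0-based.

M[2][4] = 24/13

[1] R0 /= -4  ⇒  (1, 3/4, 3/4, 1, 1/4)
     R1 -= 1·R0  ⇒  (0, -15/4, 9/4, -4, -17/4)
     R2 -= 3·R0  ⇒  (0, -17/4, -13/4, -6, -19/4)
     R3 -= 4·R0  ⇒  (0, -5, -4, -8, 1)
[2] R1 /= -15/4  ⇒  (0, 1, -3/5, 16/15, 17/15)
     R0 -= 3/4·R1  ⇒  (1, 0, 6/5, 1/5, -3/5)
     R2 -= -17/4·R1  ⇒  (0, 0, -29/5, -22/15, 1/15)
     R3 -= -5·R1  ⇒  (0, 0, -7, -8/3, 20/3)
[3] R2 /= -29/5  ⇒  (0, 0, 1, 22/87, -1/87)
     R0 -= 6/5·R2  ⇒  (1, 0, 0, -3/29, -17/29)
     R1 -= -3/5·R2  ⇒  (0, 1, 0, 106/87, 98/87)
     R3 -= -7·R2  ⇒  (0, 0, 0, -26/29, 191/29)
[4] R3 /= -26/29  ⇒  (0, 0, 0, 1, -191/26)
     R0 -= -3/29·R3  ⇒  (1, 0, 0, 0, -35/26)
     R1 -= 106/87·R3  ⇒  (0, 1, 0, 0, 131/13)
     R2 -= 22/87·R3  ⇒  (0, 0, 1, 0, 24/13)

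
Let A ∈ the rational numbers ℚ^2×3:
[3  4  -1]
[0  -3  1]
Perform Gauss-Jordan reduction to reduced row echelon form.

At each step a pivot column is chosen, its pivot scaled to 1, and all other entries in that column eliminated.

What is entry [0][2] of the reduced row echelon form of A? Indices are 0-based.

M[0][2] = 1/9

pivot(0,0)=3: scale R0 → (1, 4/3, -1/3)
pivot(1,1)=-3: scale R1 → (0, 1, -1/3)
  clear (0,1): R0 −= (4/3)R1 → (1, 0, 1/9)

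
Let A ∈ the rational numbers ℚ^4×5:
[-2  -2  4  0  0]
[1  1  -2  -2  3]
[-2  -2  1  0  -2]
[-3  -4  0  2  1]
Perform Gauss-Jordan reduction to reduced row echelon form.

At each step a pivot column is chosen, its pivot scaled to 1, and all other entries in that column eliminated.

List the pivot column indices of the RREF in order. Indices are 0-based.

pivot(0,0)=-2: scale R0 → (1, 1, -2, 0, 0)
  clear (1,0): R1 −= (1)R0 → (0, 0, 0, -2, 3)
  clear (2,0): R2 −= (-2)R0 → (0, 0, -3, 0, -2)
  clear (3,0): R3 −= (-3)R0 → (0, -1, -6, 2, 1)
pivot(1,1): swap R1↔R3
pivot(1,1)=-1: scale R1 → (0, 1, 6, -2, -1)
  clear (0,1): R0 −= (1)R1 → (1, 0, -8, 2, 1)
pivot(2,2)=-3: scale R2 → (0, 0, 1, 0, 2/3)
  clear (0,2): R0 −= (-8)R2 → (1, 0, 0, 2, 19/3)
  clear (1,2): R1 −= (6)R2 → (0, 1, 0, -2, -5)
pivot(3,3)=-2: scale R3 → (0, 0, 0, 1, -3/2)
  clear (0,3): R0 −= (2)R3 → (1, 0, 0, 0, 28/3)
  clear (1,3): R1 −= (-2)R3 → (0, 1, 0, 0, -8)

pivot columns: 0, 1, 2, 3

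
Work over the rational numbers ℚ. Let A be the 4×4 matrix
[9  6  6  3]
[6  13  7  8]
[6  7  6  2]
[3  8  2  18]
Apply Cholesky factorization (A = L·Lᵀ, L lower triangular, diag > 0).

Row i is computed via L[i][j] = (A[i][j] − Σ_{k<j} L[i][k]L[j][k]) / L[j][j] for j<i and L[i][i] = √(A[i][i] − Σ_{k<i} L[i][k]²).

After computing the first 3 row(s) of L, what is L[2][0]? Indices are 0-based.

L[2][0] = 2

Step 1: L[0][0] = √(9) = 3.
  L[1][0] = (6) / L[0][0] = 2.
Step 2: L[1][1] = √(9) = 3.
  L[2][0] = (6) / L[0][0] = 2.
  L[2][1] = (3) / L[1][1] = 1.
Step 3: L[2][2] = √(1) = 1.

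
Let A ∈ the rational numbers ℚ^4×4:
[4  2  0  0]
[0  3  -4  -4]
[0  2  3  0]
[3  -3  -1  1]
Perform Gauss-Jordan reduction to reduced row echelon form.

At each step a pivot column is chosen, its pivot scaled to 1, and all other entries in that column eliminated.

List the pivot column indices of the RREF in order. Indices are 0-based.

pivot columns: 0, 1, 2, 3

step 1: normalize row 0 (÷4) = (1, 1/2, 0, 0)
  row 3: subtract 3×row0 = (0, -9/2, -1, 1)
step 2: normalize row 1 (÷3) = (0, 1, -4/3, -4/3)
  row 0: subtract 1/2×row1 = (1, 0, 2/3, 2/3)
  row 2: subtract 2×row1 = (0, 0, 17/3, 8/3)
  row 3: subtract -9/2×row1 = (0, 0, -7, -5)
step 3: normalize row 2 (÷17/3) = (0, 0, 1, 8/17)
  row 0: subtract 2/3×row2 = (1, 0, 0, 6/17)
  row 1: subtract -4/3×row2 = (0, 1, 0, -12/17)
  row 3: subtract -7×row2 = (0, 0, 0, -29/17)
step 4: normalize row 3 (÷-29/17) = (0, 0, 0, 1)
  row 0: subtract 6/17×row3 = (1, 0, 0, 0)
  row 1: subtract -12/17×row3 = (0, 1, 0, 0)
  row 2: subtract 8/17×row3 = (0, 0, 1, 0)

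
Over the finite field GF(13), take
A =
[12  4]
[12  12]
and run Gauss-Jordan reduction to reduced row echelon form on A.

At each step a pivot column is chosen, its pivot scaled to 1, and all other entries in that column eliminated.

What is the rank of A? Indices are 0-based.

pivot(0,0)=12: scale R0 → (1, 9)
  clear (1,0): R1 −= (12)R0 → (0, 8)
pivot(1,1)=8: scale R1 → (0, 1)
  clear (0,1): R0 −= (9)R1 → (1, 0)

rank = 2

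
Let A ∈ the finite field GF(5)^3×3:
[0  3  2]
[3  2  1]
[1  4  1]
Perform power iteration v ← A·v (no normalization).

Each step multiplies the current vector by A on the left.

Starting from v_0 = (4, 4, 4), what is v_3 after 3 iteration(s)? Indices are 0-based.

v_3 = (1, 4, 3)

v_0 = (4, 4, 4).
v_1 = A·v_0 = (0, 4, 4).
v_2 = A·v_1 = (0, 2, 0).
v_3 = A·v_2 = (1, 4, 3).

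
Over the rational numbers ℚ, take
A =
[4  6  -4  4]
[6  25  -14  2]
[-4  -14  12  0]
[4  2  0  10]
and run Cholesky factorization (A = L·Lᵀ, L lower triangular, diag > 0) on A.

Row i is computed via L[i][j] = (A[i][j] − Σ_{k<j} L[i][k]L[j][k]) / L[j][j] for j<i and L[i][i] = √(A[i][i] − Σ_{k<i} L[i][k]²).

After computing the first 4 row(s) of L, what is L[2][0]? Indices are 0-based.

Step 1: L[0][0] = √(4) = 2.
  L[1][0] = (6) / L[0][0] = 3.
Step 2: L[1][1] = √(16) = 4.
  L[2][0] = (-4) / L[0][0] = -2.
  L[2][1] = (-8) / L[1][1] = -2.
Step 3: L[2][2] = √(4) = 2.
  L[3][0] = (4) / L[0][0] = 2.
  L[3][1] = (-4) / L[1][1] = -1.
  L[3][2] = (2) / L[2][2] = 1.
Step 4: L[3][3] = √(4) = 2.

L[2][0] = -2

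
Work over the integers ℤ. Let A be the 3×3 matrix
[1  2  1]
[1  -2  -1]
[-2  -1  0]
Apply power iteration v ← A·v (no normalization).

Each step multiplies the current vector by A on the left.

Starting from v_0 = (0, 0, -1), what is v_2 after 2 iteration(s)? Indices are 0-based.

v_2 = (1, -3, 1)

v_0 = (0, 0, -1).
v_1 = A·v_0 = (-1, 1, 0).
v_2 = A·v_1 = (1, -3, 1).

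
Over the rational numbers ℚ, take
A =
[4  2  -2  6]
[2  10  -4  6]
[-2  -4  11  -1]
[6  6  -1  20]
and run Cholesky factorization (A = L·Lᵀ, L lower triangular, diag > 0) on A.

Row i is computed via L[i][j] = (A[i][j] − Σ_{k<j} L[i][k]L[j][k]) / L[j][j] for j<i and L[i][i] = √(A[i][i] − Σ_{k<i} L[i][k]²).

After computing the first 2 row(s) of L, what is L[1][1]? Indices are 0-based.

L[1][1] = 3

Step 1: L[0][0] = √(4) = 2.
  L[1][0] = (2) / L[0][0] = 1.
Step 2: L[1][1] = √(9) = 3.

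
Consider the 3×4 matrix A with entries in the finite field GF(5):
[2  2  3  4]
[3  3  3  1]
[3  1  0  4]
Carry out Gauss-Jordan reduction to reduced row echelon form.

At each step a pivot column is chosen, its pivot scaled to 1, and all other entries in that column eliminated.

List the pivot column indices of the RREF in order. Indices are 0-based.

[1] R0 /= 2  ⇒  (1, 1, 4, 2)
     R1 -= 3·R0  ⇒  (0, 0, 1, 0)
     R2 -= 3·R0  ⇒  (0, 3, 3, 3)
[2] R1 <-> R2
[2] R1 /= 3  ⇒  (0, 1, 1, 1)
     R0 -= 1·R1  ⇒  (1, 0, 3, 1)
[3] R2 /= 1  ⇒  (0, 0, 1, 0)
     R0 -= 3·R2  ⇒  (1, 0, 0, 1)
     R1 -= 1·R2  ⇒  (0, 1, 0, 1)

pivot columns: 0, 1, 2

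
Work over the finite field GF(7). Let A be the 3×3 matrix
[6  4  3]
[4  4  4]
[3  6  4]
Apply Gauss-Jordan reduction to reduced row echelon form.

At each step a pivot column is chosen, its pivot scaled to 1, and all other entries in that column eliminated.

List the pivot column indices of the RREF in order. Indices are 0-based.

step 1: normalize row 0 (÷6) = (1, 3, 4)
  row 1: subtract 4×row0 = (0, 6, 2)
  row 2: subtract 3×row0 = (0, 4, 6)
step 2: normalize row 1 (÷6) = (0, 1, 5)
  row 0: subtract 3×row1 = (1, 0, 3)
  row 2: subtract 4×row1 = (0, 0, 0)
skip col 2 (zero from row 2)

pivot columns: 0, 1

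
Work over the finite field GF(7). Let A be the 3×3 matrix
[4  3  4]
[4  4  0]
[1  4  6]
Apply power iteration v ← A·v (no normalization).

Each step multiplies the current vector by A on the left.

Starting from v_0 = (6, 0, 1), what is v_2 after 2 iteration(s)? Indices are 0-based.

v_0 = (6, 0, 1).
v_1 = A·v_0 = (0, 3, 5).
v_2 = A·v_1 = (1, 5, 0).

v_2 = (1, 5, 0)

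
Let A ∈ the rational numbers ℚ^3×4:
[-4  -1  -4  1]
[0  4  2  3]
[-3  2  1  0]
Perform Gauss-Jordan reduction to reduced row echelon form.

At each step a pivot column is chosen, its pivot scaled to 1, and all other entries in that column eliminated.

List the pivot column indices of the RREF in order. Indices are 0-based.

pivot(0,0)=-4: scale R0 → (1, 1/4, 1, -1/4)
  clear (2,0): R2 −= (-3)R0 → (0, 11/4, 4, -3/4)
pivot(1,1)=4: scale R1 → (0, 1, 1/2, 3/4)
  clear (0,1): R0 −= (1/4)R1 → (1, 0, 7/8, -7/16)
  clear (2,1): R2 −= (11/4)R1 → (0, 0, 21/8, -45/16)
pivot(2,2)=21/8: scale R2 → (0, 0, 1, -15/14)
  clear (0,2): R0 −= (7/8)R2 → (1, 0, 0, 1/2)
  clear (1,2): R1 −= (1/2)R2 → (0, 1, 0, 9/7)

pivot columns: 0, 1, 2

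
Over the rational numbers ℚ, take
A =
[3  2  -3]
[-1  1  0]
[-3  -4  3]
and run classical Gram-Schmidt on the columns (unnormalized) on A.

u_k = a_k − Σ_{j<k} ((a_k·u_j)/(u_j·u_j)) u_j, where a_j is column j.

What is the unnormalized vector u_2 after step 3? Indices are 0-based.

Step 1: u_0 = a_0 = (3, -1, -3).
Step 2: u_1 = a_1 − (17/19)·u_0 = (-13/19, 36/19, -25/19).
Step 3: u_2 = a_2 − (-18/19)·u_0 − (-18/55)·u_1 = (-21/55, -18/55, -3/11).

u_2 = (-21/55, -18/55, -3/11)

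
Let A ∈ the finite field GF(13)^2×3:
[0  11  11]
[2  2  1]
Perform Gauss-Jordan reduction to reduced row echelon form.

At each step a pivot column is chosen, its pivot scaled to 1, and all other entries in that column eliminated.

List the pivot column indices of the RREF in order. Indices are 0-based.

pivot(0,0): swap R0↔R1
pivot(0,0)=2: scale R0 → (1, 1, 7)
pivot(1,1)=11: scale R1 → (0, 1, 1)
  clear (0,1): R0 −= (1)R1 → (1, 0, 6)

pivot columns: 0, 1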